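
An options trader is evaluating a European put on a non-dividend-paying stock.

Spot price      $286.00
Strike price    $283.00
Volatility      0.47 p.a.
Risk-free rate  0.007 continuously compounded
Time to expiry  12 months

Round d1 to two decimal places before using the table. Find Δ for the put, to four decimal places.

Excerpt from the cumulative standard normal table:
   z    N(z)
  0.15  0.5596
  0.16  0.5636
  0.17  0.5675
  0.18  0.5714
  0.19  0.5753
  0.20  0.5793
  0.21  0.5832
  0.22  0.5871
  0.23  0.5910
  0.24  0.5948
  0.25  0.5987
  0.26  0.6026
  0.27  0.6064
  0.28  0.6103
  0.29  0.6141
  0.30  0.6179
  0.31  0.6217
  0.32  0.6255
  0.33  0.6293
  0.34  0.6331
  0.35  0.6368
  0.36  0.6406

T = 1;  σ√T = 0.4700
ln(S/K) + (r + σ²/2)T = ln(286/283) + (0.007 + 0.47²/2)·1 = 0.0105 + 0.1174 = 0.1280
d₁ = 0.1280 / 0.4700 = 0.2723 → 0.27
N(d₁) = N(0.27) = 0.6064
Δ_put = N(d₁) − 1 = 0.6064 − 1 = -0.3936

-0.3936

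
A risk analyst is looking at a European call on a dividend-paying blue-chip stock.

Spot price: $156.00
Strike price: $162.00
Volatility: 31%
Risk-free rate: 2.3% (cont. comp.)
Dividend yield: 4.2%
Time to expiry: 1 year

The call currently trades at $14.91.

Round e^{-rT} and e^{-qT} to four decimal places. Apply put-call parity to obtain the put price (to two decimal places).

$23.64

e^(−qT) = e^(−0.042·1) = 0.9589;  e^(−rT) = e^(−0.023·1) = 0.9773
Put-call parity: C − P = S·e^(−qT) − K·e^(−rT) = 156·0.9589 − 162·0.9773 = 149.5884 − 158.3226 = -8.7342
P = C − (C − P) = 14.91 − (-8.7342) = 23.6442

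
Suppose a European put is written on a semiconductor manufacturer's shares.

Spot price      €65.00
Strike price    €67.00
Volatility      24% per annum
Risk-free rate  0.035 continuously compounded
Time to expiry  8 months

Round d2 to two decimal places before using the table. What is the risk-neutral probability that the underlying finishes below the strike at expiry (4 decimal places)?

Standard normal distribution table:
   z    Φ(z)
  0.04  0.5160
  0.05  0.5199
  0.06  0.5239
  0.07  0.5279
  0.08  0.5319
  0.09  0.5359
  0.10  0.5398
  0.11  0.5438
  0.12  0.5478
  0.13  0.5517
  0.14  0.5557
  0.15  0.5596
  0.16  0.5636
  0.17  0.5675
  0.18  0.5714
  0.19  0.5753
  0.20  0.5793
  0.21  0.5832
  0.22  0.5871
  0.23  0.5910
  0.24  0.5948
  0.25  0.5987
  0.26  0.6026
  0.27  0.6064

0.5517

T = 0.6667;  σ√T = 0.1960
d₁ = [ln(65/67) + (0.035 + 0.24²/2)·0.6667] / 0.1960 = [-0.0303 + 0.0425] / 0.1960 = 0.0624 ≈ 0.06
d₂ = d₁ − σ√T = 0.0624 − 0.1960 = -0.1336 ≈ -0.13
Risk-neutral Pr[S_T < K] = N(−d₂) = N(0.13) = 0.5517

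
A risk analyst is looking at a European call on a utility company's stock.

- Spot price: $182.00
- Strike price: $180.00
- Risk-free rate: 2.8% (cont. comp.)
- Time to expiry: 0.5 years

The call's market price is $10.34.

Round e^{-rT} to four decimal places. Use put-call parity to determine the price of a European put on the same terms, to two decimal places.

$5.84

exp(−rT) = exp(−0.028·0.5) = 0.9861
Put-call parity: C − P = S − K·e^(−rT) = 182 − 180·0.9861 = 182 − 177.4980 = 4.5020
P = C − (C − P) = 10.34 − (4.5020) = 5.8380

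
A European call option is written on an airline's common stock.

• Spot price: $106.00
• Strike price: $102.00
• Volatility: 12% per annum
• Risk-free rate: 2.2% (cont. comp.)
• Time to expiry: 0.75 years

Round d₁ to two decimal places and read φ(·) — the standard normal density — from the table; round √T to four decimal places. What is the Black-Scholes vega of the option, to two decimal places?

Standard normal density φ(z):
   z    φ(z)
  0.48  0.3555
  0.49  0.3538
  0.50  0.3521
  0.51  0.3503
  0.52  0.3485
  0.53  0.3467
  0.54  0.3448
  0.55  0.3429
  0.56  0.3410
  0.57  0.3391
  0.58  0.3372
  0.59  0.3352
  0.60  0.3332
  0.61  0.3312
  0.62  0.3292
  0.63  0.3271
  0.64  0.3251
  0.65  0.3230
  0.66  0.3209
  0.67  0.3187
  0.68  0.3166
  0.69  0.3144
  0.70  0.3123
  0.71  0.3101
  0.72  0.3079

30.95

σ√T = 0.12·√0.75 = 0.1039
ln(S/K) + (r + σ²/2)T = ln(106/102) + (0.022 + 0.12²/2)·0.75 = 0.0385 + 0.0219 = 0.0604
d₁ = 0.0604 / 0.1039 = 0.5809 → 0.58
√T = √0.75 = 0.8660
φ(d₁) = φ(0.58) = 0.3372
vega = S·φ(d₁)·√T = 106·0.3372·0.8660 = 30.9536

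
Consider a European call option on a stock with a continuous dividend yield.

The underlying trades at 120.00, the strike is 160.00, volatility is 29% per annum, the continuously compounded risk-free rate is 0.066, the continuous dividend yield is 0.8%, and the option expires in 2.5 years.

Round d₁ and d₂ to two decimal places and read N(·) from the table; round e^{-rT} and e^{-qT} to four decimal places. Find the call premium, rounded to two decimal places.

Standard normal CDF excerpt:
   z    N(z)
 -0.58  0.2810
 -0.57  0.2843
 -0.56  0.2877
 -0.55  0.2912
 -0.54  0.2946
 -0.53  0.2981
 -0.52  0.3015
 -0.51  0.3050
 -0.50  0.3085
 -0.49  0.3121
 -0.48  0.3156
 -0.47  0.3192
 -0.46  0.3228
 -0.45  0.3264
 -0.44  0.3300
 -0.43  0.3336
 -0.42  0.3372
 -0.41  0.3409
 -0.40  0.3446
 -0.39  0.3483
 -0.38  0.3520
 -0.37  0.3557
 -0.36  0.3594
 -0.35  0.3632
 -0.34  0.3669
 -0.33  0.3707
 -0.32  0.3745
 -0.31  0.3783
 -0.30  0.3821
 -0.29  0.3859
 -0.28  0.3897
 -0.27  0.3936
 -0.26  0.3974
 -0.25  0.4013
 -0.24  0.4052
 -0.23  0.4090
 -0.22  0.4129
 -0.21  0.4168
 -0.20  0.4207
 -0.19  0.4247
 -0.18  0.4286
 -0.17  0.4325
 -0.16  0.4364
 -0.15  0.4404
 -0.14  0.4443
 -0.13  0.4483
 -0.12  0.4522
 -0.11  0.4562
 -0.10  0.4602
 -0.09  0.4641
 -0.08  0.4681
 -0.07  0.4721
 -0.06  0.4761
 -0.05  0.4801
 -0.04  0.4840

σ√T = 0.29 × 1.5811 = 0.4585
d₁ = [ln(120/160) + (0.066 − 0.008 + 0.29²/2)·2.5] / 0.4585 = [-0.2877 + 0.2501] / 0.4585 = -0.0819 ≈ -0.08
d₂ = d₁ − σ√T = -0.0819 − 0.4585 = -0.5404 ≈ -0.54
e^(−qT) = e^(−0.008·2.5) = 0.9802;  e^(−rT) = e^(−0.066·2.5) = 0.8479
N(d₁) = N(-0.08) = 0.4681;  N(d₂) = N(-0.54) = 0.2946
C = 120·0.9802·0.4681 − 160·0.8479·0.2946 = 55.0598 − 39.9666 = 15.0932

15.09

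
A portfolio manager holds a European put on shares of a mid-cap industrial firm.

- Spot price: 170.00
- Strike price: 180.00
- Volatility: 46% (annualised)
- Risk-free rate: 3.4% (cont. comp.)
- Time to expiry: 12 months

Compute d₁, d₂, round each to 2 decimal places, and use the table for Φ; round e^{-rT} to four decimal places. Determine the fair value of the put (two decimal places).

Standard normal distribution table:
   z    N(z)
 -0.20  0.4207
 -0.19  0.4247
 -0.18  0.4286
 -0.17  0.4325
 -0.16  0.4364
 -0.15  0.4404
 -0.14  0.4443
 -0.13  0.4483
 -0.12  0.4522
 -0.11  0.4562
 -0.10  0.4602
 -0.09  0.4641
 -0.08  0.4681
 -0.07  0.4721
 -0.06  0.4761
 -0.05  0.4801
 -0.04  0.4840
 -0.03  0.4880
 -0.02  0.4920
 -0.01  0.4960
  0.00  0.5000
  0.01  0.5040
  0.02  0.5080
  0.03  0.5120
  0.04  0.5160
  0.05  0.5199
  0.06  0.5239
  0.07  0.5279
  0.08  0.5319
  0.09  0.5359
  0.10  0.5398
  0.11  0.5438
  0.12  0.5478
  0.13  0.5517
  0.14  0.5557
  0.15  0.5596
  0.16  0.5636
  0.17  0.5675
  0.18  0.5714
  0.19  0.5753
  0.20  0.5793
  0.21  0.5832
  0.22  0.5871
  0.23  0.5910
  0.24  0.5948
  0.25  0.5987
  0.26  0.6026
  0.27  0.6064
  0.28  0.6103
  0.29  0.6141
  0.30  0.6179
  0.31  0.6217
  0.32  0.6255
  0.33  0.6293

σ√T = 0.46·√1 = 0.4600
d₁ = [ln(170/180) + (0.034 + ½·0.46²)·1] / (σ√T) = (-0.0572 + 0.1398) / 0.4600 = 0.1797 ≈ 0.18
d₂ = 0.1797 − 0.4600 = -0.2803 ≈ -0.28
e^(−rT) = e^(−0.034·1) = 0.9666
P = 180·0.9666·N(0.28) − 170·N(-0.18) = 180·0.9666·0.6103 − 170·0.4286 = 106.1849 − 72.8620 = 33.3229

33.32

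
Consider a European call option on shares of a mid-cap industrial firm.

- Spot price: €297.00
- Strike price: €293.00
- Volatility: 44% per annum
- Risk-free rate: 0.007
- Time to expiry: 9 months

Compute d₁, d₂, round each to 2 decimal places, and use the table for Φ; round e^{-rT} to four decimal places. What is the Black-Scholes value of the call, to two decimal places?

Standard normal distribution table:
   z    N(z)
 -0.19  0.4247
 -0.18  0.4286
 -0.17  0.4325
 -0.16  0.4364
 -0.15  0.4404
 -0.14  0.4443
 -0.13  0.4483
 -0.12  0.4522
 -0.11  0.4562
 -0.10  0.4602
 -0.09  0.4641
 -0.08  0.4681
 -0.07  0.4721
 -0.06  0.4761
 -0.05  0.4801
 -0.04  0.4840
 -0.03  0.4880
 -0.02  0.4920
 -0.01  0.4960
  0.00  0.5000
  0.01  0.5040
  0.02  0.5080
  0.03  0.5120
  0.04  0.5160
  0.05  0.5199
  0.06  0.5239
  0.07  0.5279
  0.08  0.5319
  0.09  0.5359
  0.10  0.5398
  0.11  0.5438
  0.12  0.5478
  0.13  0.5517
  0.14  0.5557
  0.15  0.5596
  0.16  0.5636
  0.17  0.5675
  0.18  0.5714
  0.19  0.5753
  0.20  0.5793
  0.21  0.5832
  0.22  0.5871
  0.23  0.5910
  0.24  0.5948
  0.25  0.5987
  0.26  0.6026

€47.15

σ√T = 0.44 × 0.8660 = 0.3811
ln(S/K) + (r + σ²/2)T = ln(297/293) + (0.007 + 0.44²/2)·0.75 = 0.0136 + 0.0779 = 0.0914
d₁ = 0.0914 / 0.3811 = 0.2399 ≈ 0.24
d₂ = d₁ − σ√T = 0.2399 − 0.3811 = -0.1412 ≈ -0.14
exp(−rT) = exp(−0.007·0.75) = 0.9948
N(d₁) = N(0.24) = 0.5948;  N(d₂) = N(-0.14) = 0.4443
C = 297·0.5948 − 293·0.9948·0.4443 = 176.6556 − 129.5030 = 47.1526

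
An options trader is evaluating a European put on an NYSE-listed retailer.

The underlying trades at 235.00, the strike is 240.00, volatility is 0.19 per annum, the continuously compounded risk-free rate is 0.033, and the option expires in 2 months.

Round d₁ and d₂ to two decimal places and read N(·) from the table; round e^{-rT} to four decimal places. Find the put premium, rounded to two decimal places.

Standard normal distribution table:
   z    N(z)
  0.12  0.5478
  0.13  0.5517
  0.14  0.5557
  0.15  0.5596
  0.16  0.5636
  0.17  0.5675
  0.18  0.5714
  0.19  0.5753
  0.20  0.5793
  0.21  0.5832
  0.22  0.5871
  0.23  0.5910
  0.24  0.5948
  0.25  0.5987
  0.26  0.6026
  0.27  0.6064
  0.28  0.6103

σ√T = 0.19 × 0.4082 = 0.0776
d₁ = [ln(235/240) + (0.033 + 0.19²/2)·0.1667] / 0.0776 = [-0.0211 + 0.0085] / 0.0776 = -0.1617 ≈ -0.16
d₂ = d₁ − σ√T = -0.1617 − 0.0776 = -0.2393 ≈ -0.24
e^(−rT) = e^(−0.033·0.1667) = 0.9945
N(−d₂) = N(0.24) = 0.5948;  N(−d₁) = N(0.16) = 0.5636
P = 240·0.9945·0.5948 − 235·0.5636 = 141.9669 − 132.4460 = 9.5209

9.52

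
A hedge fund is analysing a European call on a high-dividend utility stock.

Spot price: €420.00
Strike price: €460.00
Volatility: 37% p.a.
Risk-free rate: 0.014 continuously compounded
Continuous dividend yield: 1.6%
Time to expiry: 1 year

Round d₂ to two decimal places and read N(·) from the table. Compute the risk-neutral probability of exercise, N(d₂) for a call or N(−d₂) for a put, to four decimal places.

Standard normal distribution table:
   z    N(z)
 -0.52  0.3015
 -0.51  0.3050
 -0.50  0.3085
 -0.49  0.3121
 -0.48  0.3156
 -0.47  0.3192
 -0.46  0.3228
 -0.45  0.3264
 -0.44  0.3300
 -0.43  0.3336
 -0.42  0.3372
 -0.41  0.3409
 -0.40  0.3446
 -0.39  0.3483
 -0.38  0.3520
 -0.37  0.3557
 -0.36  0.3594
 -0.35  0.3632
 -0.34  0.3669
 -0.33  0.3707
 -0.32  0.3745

0.3300

σ√T = 0.37 × 1.0000 = 0.3700
d₁ = [ln(420/460) + (0.014 − 0.016 + 0.37²/2)·1] / 0.3700 = [-0.0910 + 0.0664] / 0.3700 = -0.0663 ≈ -0.07
d₂ = d₁ − σ√T = -0.0663 − 0.3700 = -0.4363 ≈ -0.44
Risk-neutral Pr[S_T > K] = N(d₂) = N(-0.44) = 0.3300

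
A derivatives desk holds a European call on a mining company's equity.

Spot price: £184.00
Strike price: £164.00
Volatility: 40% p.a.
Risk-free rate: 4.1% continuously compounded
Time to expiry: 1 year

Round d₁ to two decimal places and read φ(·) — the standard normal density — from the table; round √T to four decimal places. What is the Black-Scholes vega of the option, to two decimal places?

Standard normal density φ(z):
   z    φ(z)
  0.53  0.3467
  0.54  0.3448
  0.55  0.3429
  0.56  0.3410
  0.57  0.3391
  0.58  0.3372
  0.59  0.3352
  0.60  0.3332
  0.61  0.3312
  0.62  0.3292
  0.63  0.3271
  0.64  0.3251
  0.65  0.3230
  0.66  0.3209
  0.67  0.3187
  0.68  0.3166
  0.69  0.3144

T = 1;  σ√T = 0.4000
d₁ = [ln(184/164) + (0.041 + 0.4²/2)·1] / 0.4000 = [0.1151 + 0.1210] / 0.4000 = 0.5902 → 0.59
√T = √1 = 1.0000
φ(d₁) = φ(0.59) = 0.3352
vega = S·φ(d₁)·√T = 184·0.3352·1.0000 = 61.6768

61.68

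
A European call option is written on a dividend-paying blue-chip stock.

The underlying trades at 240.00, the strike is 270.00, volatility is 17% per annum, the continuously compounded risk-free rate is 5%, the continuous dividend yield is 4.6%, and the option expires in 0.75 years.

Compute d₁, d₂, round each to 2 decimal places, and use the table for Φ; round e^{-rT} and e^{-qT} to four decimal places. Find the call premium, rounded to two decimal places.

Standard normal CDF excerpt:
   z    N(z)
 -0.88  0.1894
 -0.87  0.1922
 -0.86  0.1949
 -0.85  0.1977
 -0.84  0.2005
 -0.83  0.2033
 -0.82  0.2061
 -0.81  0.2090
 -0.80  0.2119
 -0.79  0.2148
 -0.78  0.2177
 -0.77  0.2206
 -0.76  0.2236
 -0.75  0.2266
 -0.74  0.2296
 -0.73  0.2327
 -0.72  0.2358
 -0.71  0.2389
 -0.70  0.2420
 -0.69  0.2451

3.98

T = 0.75;  σ√T = 0.1472
d₁ = [ln(240/270) + (0.05 − 0.046 + ½·0.17²)·0.75] / (σ√T) = (-0.1178 + 0.0138) / 0.1472 = -0.7060 → -0.71
d₂ = -0.7060 − 0.1472 = -0.8533 → -0.85
e^(−qT) = e^(−0.046·0.75) = 0.9661;  e^(−rT) = e^(−0.05·0.75) = 0.9632
N(d₁) = N(-0.71) = 0.2389;  N(d₂) = N(-0.85) = 0.1977
C = 240·0.9661·0.2389 − 270·0.9632·0.1977 = 55.3923 − 51.4147 = 3.9777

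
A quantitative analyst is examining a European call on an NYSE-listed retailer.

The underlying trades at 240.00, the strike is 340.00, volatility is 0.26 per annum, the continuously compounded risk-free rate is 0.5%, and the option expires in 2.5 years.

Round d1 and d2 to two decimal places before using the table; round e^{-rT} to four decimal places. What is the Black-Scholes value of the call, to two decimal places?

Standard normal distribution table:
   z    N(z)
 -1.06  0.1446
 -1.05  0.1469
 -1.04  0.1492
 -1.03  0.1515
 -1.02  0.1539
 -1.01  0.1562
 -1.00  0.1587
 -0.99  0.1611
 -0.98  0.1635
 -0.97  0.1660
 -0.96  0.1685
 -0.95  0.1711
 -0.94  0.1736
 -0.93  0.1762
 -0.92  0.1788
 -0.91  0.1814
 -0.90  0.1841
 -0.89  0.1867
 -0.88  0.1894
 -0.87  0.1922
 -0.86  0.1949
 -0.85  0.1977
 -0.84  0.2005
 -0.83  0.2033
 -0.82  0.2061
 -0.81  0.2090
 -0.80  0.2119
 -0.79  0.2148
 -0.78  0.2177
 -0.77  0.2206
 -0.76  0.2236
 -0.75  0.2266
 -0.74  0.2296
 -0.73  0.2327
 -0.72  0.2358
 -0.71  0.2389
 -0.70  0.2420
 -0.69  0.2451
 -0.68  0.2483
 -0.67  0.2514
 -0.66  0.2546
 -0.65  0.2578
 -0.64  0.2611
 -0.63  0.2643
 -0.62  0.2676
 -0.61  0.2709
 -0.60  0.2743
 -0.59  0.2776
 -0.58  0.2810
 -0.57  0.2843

13.34

σ√T = 0.26·√2.5 = 0.4111
d₁ = [ln(240/340) + (0.005 + ½·0.26²)·2.5] / (σ√T) = (-0.3483 + 0.0970) / 0.4111 = -0.6113 → -0.61
d₂ = -0.6113 − 0.4111 = -1.0224 → -1.02
e^(−rT) = e^(−0.005·2.5) = 0.9876
N(d₁) = N(-0.61) = 0.2709;  N(d₂) = N(-1.02) = 0.1539
C = 240·0.2709 − 340·0.9876·0.1539 = 65.0160 − 51.6772 = 13.3388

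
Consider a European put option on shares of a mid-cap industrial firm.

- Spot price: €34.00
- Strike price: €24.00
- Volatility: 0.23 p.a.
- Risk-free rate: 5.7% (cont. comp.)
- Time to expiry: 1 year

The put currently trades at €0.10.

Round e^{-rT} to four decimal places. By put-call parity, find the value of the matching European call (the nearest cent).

€11.43

exp(−rT) = exp(−0.057·1) = 0.9446
Put-call parity: C − P = S − K·e^(−rT) = 34 − 24·0.9446 = 34 − 22.6704 = 11.3296
C = P + (C − P) = 0.10 + (11.3296) = 11.4296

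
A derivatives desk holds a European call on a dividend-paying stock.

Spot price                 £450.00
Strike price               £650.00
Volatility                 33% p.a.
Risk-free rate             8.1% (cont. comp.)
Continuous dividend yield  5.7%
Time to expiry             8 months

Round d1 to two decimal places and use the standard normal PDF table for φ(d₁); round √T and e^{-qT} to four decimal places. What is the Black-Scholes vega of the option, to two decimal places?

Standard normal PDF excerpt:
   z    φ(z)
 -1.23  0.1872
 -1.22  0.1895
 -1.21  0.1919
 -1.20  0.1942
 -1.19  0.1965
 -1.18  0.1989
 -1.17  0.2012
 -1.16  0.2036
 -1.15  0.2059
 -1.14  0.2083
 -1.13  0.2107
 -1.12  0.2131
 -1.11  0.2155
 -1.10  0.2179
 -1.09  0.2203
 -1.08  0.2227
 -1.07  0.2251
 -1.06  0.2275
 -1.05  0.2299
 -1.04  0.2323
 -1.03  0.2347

71.17

σ√T = 0.33·√0.6667 = 0.2694
ln(S/K) + (r − q + σ²/2)T = ln(450/650) + (0.081 − 0.057 + 0.33²/2)·0.6667 = -0.3677 + 0.0523 = -0.3154
d₁ = -0.3154 / 0.2694 = -1.1707 ≈ -1.17
√T = √0.6667 = 0.8165
φ(d₁) = φ(-1.17) = 0.2012
exp(−qT) = exp(−0.057·0.6667) = 0.9627
vega = S·exp(−qT)·φ(d₁)·√T = 450·0.9627·0.2012·0.8165 = 71.1685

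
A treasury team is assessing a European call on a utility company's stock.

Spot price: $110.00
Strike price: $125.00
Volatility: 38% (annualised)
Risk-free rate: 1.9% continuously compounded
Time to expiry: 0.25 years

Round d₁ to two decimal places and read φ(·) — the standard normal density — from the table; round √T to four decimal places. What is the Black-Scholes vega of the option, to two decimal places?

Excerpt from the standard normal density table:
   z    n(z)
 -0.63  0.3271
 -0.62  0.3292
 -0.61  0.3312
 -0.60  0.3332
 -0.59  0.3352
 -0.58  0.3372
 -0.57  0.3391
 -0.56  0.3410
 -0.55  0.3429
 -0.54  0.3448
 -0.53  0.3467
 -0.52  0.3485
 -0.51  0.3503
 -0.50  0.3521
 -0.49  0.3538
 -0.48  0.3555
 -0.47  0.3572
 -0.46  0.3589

18.86

σ√T = 0.38·√0.25 = 0.1900
ln(S/K) + (r + σ²/2)T = ln(110/125) + (0.019 + 0.38²/2)·0.25 = -0.1278 + 0.0228 = -0.1050
d₁ = -0.1050 / 0.1900 = -0.5528 → -0.55
√T = √0.25 = 0.5000
φ(d₁) = φ(-0.55) = 0.3429
vega = S·φ(d₁)·√T = 110·0.3429·0.5000 = 18.8595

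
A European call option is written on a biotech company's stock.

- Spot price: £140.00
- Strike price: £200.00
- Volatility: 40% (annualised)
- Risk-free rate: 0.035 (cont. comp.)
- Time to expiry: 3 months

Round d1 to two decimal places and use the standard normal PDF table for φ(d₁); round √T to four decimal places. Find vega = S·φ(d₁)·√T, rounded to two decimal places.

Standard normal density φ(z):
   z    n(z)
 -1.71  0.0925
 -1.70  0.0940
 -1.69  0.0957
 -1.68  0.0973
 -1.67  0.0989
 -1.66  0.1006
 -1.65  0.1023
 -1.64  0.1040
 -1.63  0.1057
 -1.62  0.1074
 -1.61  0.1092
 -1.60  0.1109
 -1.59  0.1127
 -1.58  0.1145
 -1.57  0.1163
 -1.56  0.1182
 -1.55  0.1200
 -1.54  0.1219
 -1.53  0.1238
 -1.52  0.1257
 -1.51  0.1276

7.28

σ√T = 0.4 × 0.5000 = 0.2000
d₁ = [ln(140/200) + (0.035 + 0.4²/2)·0.25] / 0.2000 = [-0.3567 + 0.0288] / 0.2000 = -1.6396 which rounds to -1.64
√T = √0.25 = 0.5000
φ(d₁) = φ(-1.64) = 0.1040
vega = S·φ(d₁)·√T = 140·0.1040·0.5000 = 7.2800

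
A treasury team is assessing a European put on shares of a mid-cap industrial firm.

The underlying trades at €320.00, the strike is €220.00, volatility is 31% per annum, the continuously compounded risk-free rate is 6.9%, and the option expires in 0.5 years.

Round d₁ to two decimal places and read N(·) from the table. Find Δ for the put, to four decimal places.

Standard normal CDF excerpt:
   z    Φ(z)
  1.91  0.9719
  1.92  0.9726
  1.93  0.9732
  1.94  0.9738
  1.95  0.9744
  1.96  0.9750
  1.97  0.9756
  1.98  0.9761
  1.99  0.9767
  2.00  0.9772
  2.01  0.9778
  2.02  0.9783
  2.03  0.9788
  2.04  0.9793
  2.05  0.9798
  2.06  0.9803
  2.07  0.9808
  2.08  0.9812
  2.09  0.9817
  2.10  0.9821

-0.0239

T = 0.5;  σ√T = 0.2192
d₁ = [ln(320/220) + (0.069 + 0.31²/2)·0.5] / 0.2192 = [0.3747 + 0.0585] / 0.2192 = 1.9763 which rounds to 1.98
N(d₁) = N(1.98) = 0.9761
Δ_put = N(d₁) − 1 = 0.9761 − 1 = -0.0239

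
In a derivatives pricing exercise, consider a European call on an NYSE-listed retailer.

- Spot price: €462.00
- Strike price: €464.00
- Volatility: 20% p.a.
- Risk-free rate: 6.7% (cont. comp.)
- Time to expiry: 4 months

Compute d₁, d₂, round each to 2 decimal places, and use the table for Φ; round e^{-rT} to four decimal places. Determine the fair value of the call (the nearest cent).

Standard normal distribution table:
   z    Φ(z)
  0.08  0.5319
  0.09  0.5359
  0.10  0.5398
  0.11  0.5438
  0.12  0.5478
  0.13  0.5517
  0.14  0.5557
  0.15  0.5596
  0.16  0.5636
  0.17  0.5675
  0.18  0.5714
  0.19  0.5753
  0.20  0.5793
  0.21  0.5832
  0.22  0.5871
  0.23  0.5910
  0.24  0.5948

σ√T = 0.2·√0.3333 = 0.1155
d₁ = [ln(462/464) + (0.067 + 0.2²/2)·0.3333] / 0.1155 = [-0.0043 + 0.0290] / 0.1155 = 0.2137 which rounds to 0.21
d₂ = d₁ − σ√T = 0.2137 − 0.1155 = 0.0983 which rounds to 0.10
e^(−rT) = e^(−0.067·0.3333) = 0.9779
C = 462·N(0.21) − 464·0.9779·N(0.10) = 462·0.5832 − 464·0.9779·0.5398 = 269.4384 − 244.9319 = 24.5065

€24.51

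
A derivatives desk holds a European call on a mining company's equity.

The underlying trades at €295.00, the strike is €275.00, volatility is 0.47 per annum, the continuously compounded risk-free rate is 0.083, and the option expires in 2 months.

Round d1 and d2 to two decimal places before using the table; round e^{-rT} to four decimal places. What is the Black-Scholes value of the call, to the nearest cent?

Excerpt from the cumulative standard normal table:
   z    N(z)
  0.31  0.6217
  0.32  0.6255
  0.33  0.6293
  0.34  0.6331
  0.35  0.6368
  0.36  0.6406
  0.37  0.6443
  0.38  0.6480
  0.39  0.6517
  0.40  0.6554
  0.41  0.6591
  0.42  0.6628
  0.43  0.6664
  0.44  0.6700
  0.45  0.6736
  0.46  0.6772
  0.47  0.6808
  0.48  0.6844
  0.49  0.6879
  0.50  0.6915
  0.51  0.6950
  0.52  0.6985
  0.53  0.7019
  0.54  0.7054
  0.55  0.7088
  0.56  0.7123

T = 0.1667;  σ√T = 0.1919
d₁ = [ln(295/275) + (0.083 + 0.47²/2)·0.1667] / 0.1919 = [0.0702 + 0.0322] / 0.1919 = 0.5339 ≈ 0.53
d₂ = d₁ − σ√T = 0.5339 − 0.1919 = 0.3420 ≈ 0.34
e^(−rT) = e^(−0.083·0.1667) = 0.9863
N(d₁) = N(0.53) = 0.7019;  N(d₂) = N(0.34) = 0.6331
C = 295·0.7019 − 275·0.9863·0.6331 = 207.0605 − 171.7173 = 35.3432

€35.34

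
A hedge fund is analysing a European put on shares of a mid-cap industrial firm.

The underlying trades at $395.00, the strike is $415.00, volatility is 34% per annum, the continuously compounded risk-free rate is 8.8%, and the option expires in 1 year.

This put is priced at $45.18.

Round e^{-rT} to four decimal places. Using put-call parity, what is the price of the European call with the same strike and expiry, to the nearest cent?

exp(−rT) = exp(−0.088·1) = 0.9158
Put-call parity: C − P = S − K·e^(−rT) = 395 − 415·0.9158 = 395 − 380.0570 = 14.9430
C = P + (C − P) = 45.18 + (14.9430) = 60.1230

$60.12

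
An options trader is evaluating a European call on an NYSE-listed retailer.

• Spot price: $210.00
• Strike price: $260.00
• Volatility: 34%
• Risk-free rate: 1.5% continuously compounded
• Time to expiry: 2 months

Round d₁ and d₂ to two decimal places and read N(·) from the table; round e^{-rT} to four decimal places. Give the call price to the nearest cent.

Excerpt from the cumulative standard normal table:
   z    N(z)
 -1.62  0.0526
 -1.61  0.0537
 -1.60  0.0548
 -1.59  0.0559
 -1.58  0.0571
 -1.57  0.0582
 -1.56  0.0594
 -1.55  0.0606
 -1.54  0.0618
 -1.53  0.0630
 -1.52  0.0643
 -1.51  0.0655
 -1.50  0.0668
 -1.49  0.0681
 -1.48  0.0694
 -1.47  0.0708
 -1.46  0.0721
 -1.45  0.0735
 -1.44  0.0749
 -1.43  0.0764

$0.94

T = 0.1667;  σ√T = 0.1388
d₁ = [ln(210/260) + (0.015 + 0.34²/2)·0.1667] / 0.1388 = [-0.2136 + 0.0121] / 0.1388 = -1.4513 ≈ -1.45
d₂ = d₁ − σ√T = -1.4513 − 0.1388 = -1.5901 ≈ -1.59
exp(−rT) = exp(−0.015·0.1667) = 0.9975
C = 210·N(-1.45) − 260·0.9975·N(-1.59) = 210·0.0735 − 260·0.9975·0.0559 = 15.4350 − 14.4977 = 0.9373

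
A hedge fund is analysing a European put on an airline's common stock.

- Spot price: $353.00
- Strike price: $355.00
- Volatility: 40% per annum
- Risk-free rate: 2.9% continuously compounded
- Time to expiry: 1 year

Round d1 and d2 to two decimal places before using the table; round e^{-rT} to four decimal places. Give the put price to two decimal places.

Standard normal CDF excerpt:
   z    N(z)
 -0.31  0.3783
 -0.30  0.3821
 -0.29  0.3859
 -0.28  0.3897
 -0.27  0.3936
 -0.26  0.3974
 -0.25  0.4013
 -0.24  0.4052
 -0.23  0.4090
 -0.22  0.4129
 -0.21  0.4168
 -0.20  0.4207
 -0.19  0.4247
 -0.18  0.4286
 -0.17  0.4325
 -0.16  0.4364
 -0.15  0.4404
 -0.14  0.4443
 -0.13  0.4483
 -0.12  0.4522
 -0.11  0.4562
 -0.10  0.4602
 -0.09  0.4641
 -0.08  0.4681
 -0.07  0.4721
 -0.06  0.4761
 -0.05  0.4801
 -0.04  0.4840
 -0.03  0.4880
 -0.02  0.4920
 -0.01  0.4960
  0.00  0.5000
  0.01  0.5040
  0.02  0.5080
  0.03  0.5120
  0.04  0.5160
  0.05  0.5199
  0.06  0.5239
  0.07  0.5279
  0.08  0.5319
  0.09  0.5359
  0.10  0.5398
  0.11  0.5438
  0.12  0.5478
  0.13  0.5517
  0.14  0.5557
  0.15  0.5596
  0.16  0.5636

σ√T = 0.4 × 1.0000 = 0.4000
d₁ = [ln(353/355) + (0.029 + 0.4²/2)·1] / 0.4000 = [-0.0056 + 0.1090] / 0.4000 = 0.2584 → 0.26
d₂ = d₁ − σ√T = 0.2584 − 0.4000 = -0.1416 → -0.14
e^(−rT) = e^(−0.029·1) = 0.9714
P = 355·0.9714·N(0.14) − 353·N(-0.26) = 355·0.9714·0.5557 − 353·0.3974 = 191.6315 − 140.2822 = 51.3493

$51.35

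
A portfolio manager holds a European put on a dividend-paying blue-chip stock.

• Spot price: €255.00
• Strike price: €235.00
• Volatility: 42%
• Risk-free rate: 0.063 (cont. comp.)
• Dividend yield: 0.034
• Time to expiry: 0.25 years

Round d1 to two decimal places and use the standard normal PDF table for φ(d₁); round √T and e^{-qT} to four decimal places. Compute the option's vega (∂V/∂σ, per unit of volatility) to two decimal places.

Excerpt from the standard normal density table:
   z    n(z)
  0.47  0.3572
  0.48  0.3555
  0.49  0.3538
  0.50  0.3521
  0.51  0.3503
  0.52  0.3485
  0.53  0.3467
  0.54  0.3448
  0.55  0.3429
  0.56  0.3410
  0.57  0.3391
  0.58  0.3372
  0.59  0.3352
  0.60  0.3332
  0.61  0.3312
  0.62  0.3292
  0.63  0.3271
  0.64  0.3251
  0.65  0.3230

σ√T = 0.42 × 0.5000 = 0.2100
d₁ = [ln(255/235) + (0.063 − 0.034 + 0.42²/2)·0.25] / 0.2100 = [0.0817 + 0.0293] / 0.2100 = 0.5285 which rounds to 0.53
√T = √0.25 = 0.5000
φ(d₁) = φ(0.53) = 0.3467
exp(−qT) = exp(−0.034·0.25) = 0.9915
vega = S·exp(−qT)·φ(d₁)·√T = 255·0.9915·0.3467·0.5000 = 43.8285

43.83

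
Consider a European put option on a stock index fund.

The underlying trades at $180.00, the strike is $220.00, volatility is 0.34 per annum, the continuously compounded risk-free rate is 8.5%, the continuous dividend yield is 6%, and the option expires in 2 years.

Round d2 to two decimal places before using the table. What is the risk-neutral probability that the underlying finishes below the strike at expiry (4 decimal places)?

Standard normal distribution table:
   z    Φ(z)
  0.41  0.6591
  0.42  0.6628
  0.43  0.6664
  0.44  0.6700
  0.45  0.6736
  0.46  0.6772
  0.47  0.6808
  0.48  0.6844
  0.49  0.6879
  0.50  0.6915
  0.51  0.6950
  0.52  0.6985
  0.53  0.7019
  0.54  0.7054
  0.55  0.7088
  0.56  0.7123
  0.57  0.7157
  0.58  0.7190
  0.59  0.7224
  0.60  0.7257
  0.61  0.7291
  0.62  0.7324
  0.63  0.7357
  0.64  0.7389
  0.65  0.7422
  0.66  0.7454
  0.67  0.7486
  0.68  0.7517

0.7088

σ√T = 0.34 × 1.4142 = 0.4808
d₁ = [ln(180/220) + (0.085 − 0.06 + ½·0.34²)·2] / (σ√T) = (-0.2007 + 0.1656) / 0.4808 = -0.0729 → -0.07
d₂ = -0.0729 − 0.4808 = -0.5538 → -0.55
Risk-neutral Pr[S_T < K] = N(−d₂) = N(0.55) = 0.7088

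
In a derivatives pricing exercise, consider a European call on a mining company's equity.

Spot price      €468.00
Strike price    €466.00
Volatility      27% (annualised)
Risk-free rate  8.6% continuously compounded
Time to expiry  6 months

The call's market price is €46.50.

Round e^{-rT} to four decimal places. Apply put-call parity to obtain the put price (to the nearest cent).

€24.88

e^(−rT) = e^(−0.086·0.5) = 0.9579
Put-call parity: C − P = S − K·e^(−rT) = 468 − 466·0.9579 = 468 − 446.3814 = 21.6186
P = C − (C − P) = 46.50 − (21.6186) = 24.8814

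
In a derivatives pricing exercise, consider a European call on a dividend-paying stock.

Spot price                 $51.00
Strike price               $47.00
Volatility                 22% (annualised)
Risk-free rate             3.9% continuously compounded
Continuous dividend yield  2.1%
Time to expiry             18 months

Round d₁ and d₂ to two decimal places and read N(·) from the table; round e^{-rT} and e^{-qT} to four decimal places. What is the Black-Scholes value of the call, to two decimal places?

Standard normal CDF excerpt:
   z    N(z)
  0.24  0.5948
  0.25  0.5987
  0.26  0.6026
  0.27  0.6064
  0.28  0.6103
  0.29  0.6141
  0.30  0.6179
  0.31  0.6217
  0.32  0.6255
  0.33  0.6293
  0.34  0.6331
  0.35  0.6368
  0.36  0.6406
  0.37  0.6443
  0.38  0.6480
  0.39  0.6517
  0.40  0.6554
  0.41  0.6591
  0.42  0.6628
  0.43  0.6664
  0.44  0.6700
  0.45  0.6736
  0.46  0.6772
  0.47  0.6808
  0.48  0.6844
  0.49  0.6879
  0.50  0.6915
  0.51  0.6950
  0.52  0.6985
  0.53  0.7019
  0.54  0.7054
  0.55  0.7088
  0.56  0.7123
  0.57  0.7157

T = 1.5;  σ√T = 0.2694
ln(S/K) + (r − q + σ²/2)T = ln(51/47) + (0.039 − 0.021 + 0.22²/2)·1.5 = 0.0817 + 0.0633 = 0.1450
d₁ = 0.1450 / 0.2694 = 0.5381 → 0.54
d₂ = d₁ − σ√T = 0.5381 − 0.2694 = 0.2686 → 0.27
e^(−qT) = e^(−0.021·1.5) = 0.9690;  e^(−rT) = e^(−0.039·1.5) = 0.9432
N(d₁) = N(0.54) = 0.7054;  N(d₂) = N(0.27) = 0.6064
C = 51·0.9690·0.7054 − 47·0.9432·0.6064 = 34.8602 − 26.8820 = 7.9782

$7.98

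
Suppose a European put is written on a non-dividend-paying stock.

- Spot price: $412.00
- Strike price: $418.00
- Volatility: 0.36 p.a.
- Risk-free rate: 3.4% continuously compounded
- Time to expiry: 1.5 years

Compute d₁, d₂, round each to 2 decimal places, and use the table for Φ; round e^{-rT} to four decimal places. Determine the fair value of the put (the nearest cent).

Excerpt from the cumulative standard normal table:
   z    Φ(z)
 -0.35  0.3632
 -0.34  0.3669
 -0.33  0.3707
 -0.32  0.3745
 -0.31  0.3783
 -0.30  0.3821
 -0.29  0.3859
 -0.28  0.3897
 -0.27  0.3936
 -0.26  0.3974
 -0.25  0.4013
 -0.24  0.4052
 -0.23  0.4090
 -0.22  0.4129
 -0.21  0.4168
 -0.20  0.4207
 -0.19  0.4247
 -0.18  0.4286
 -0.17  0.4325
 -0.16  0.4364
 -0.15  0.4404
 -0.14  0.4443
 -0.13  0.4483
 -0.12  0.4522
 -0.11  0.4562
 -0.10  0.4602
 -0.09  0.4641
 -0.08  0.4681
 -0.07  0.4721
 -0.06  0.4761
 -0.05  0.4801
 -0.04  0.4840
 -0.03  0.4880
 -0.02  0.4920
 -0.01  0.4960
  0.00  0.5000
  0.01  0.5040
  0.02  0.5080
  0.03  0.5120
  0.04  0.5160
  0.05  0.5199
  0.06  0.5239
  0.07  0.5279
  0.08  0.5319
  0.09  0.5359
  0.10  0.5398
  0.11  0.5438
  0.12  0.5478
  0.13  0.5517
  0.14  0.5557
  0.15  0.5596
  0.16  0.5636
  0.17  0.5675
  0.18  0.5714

$63.31

T = 1.5;  σ√T = 0.4409
d₁ = [ln(412/418) + (0.034 + 0.36²/2)·1.5] / 0.4409 = [-0.0145 + 0.1482] / 0.4409 = 0.3033 ≈ 0.30
d₂ = d₁ − σ√T = 0.3033 − 0.4409 = -0.1376 ≈ -0.14
e^(−rT) = e^(−0.034·1.5) = 0.9503
N(−d₂) = N(0.14) = 0.5557;  N(−d₁) = N(-0.30) = 0.3821
P = 418·0.9503·0.5557 − 412·0.3821 = 220.7382 − 157.4252 = 63.3130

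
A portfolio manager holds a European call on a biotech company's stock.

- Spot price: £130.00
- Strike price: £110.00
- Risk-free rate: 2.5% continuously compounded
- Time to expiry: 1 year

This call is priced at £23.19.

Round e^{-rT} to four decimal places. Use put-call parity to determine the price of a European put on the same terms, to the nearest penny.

£0.47

exp(−rT) = exp(−0.025·1) = 0.9753
Put-call parity: C − P = S − K·e^(−rT) = 130 − 110·0.9753 = 130 − 107.2830 = 22.7170
P = C − (C − P) = 23.19 − (22.7170) = 0.4730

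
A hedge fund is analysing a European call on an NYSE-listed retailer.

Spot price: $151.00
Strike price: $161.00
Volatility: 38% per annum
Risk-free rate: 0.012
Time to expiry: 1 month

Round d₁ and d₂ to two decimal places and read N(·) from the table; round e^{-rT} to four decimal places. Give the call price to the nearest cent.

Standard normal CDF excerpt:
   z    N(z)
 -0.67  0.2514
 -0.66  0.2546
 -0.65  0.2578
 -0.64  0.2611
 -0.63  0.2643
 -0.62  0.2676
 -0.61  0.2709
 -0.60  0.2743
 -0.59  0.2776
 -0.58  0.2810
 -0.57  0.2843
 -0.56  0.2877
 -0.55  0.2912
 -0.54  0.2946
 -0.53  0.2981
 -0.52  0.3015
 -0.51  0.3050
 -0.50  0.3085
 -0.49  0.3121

$3.02

σ√T = 0.38 × 0.2887 = 0.1097
d₁ = [ln(151/161) + (0.012 + 0.38²/2)·0.08333] / 0.1097 = [-0.0641 + 0.0070] / 0.1097 = -0.5206 which rounds to -0.52
d₂ = d₁ − σ√T = -0.5206 − 0.1097 = -0.6303 which rounds to -0.63
e^(−rT) = e^(−0.012·0.08333) = 0.9990
C = 151·N(-0.52) − 161·0.9990·N(-0.63) = 151·0.3015 − 161·0.9990·0.2643 = 45.5265 − 42.5097 = 3.0168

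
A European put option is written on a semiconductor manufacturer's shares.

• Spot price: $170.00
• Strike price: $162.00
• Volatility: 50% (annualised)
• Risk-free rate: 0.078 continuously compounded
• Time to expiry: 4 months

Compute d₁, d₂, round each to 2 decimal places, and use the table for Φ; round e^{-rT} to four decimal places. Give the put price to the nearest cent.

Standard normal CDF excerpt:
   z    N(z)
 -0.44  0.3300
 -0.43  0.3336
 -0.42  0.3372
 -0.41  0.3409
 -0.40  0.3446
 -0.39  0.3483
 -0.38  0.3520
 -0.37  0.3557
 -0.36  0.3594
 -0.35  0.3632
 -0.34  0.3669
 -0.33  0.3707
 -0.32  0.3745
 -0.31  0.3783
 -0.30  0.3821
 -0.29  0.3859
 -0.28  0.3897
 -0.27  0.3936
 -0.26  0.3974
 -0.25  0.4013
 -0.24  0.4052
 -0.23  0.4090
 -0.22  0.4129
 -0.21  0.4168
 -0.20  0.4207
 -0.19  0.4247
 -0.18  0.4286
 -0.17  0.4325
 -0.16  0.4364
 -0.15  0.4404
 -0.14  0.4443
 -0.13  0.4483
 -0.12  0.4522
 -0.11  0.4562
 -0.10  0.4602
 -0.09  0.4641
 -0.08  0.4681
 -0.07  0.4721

σ√T = 0.5 × 0.5774 = 0.2887
ln(S/K) + (r + σ²/2)T = ln(170/162) + (0.078 + 0.5²/2)·0.3333 = 0.0482 + 0.0677 = 0.1159
d₁ = 0.1159 / 0.2887 = 0.4014 ≈ 0.40
d₂ = d₁ − σ√T = 0.4014 − 0.2887 = 0.1127 ≈ 0.11
e^(−rT) = e^(−0.078·0.3333) = 0.9743
P = 162·0.9743·N(-0.11) − 170·N(-0.40) = 162·0.9743·0.4562 − 170·0.3446 = 72.0051 − 58.5820 = 13.4231

$13.42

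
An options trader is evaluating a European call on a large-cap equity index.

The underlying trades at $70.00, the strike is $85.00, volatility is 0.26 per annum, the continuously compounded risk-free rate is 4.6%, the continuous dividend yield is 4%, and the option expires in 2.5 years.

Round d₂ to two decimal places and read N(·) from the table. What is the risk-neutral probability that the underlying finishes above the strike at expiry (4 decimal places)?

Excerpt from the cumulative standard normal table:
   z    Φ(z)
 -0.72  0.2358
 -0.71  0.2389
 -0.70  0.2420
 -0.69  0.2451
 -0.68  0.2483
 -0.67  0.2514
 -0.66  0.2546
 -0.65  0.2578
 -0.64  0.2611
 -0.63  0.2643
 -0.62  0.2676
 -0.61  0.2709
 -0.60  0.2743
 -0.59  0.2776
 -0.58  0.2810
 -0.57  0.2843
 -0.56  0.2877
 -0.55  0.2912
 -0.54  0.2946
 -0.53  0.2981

σ√T = 0.26·√2.5 = 0.4111
d₁ = [ln(70/85) + (0.046 − 0.04 + 0.26²/2)·2.5] / 0.4111 = [-0.1942 + 0.0995] / 0.4111 = -0.2303 ⇒ -0.23
d₂ = d₁ − σ√T = -0.2303 − 0.4111 = -0.6413 ⇒ -0.64
Pr(exercise) under Q = N(d₂) = 0.2611

0.2611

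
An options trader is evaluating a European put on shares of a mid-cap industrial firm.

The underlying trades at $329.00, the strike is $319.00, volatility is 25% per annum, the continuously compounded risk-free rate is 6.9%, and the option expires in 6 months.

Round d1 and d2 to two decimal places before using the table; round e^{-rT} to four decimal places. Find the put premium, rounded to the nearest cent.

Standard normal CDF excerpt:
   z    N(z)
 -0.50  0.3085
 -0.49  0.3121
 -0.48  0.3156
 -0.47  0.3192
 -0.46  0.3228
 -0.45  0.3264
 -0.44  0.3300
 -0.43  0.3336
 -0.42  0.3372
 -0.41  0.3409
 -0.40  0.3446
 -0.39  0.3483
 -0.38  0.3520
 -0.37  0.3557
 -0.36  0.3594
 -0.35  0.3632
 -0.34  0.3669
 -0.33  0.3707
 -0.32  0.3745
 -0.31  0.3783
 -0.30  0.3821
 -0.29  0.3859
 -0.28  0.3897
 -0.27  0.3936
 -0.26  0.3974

σ√T = 0.25·√0.5 = 0.1768
d₁ = [ln(329/319) + (0.069 + 0.25²/2)·0.5] / 0.1768 = [0.0309 + 0.0501] / 0.1768 = 0.4582 which rounds to 0.46
d₂ = d₁ − σ√T = 0.4582 − 0.1768 = 0.2814 which rounds to 0.28
exp(−rT) = exp(−0.069·0.5) = 0.9661
P = 319·0.9661·N(-0.28) − 329·N(-0.46) = 319·0.9661·0.3897 − 329·0.3228 = 120.1000 − 106.2012 = 13.8988

$13.90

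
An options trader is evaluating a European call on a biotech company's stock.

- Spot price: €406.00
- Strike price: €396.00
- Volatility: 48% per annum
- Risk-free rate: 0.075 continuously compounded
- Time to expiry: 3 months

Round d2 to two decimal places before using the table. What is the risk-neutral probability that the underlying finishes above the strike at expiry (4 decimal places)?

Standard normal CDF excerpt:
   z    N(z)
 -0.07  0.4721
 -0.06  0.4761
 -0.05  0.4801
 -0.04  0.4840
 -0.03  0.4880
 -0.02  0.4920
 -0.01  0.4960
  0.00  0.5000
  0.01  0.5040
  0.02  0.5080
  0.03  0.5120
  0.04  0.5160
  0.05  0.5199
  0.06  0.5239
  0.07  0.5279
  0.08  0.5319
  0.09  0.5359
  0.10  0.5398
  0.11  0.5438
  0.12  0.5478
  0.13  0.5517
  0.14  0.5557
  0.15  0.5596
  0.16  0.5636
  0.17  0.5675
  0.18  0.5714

σ√T = 0.48 × 0.5000 = 0.2400
d₁ = [ln(406/396) + (0.075 + ½·0.48²)·0.25] / (σ√T) = (0.0249 + 0.0475) / 0.2400 = 0.3020 ⇒ 0.30
d₂ = 0.3020 − 0.2400 = 0.0620 ⇒ 0.06
Pr(exercise) under Q = N(d₂) = 0.5239

0.5239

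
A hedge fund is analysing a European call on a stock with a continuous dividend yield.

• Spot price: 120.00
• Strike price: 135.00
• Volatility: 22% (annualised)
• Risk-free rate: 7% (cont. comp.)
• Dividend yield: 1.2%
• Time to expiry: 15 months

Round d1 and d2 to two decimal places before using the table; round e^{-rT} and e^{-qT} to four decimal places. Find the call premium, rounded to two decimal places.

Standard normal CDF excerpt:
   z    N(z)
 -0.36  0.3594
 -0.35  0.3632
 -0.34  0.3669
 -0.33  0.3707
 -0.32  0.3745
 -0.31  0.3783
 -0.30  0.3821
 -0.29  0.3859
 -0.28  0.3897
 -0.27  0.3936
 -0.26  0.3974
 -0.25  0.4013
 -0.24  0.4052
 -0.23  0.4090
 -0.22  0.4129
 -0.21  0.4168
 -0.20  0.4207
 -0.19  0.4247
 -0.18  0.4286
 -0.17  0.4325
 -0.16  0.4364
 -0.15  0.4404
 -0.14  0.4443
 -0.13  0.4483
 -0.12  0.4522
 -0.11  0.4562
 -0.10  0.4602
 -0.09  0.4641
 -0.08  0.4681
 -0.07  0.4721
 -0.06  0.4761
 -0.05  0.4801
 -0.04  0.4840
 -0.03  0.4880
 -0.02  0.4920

9.49

σ√T = 0.22 × 1.1180 = 0.2460
d₁ = [ln(120/135) + (0.07 − 0.012 + ½·0.22²)·1.25] / (σ√T) = (-0.1178 + 0.1028) / 0.2460 = -0.0611 which rounds to -0.06
d₂ = -0.0611 − 0.2460 = -0.3071 which rounds to -0.31
e^(−qT) = e^(−0.012·1.25) = 0.9851;  e^(−rT) = e^(−0.07·1.25) = 0.9162
C = 120·0.9851·N(-0.06) − 135·0.9162·N(-0.31) = 120·0.9851·0.4761 − 135·0.9162·0.3783 = 56.2807 − 46.7908 = 9.4899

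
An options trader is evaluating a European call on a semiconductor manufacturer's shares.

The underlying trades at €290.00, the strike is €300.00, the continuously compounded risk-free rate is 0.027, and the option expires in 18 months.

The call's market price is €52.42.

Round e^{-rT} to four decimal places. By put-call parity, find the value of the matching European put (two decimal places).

€50.51

e^(−rT) = e^(−0.027·1.5) = 0.9603
Put-call parity: C − P = S − K·e^(−rT) = 290 − 300·0.9603 = 290 − 288.0900 = 1.9100
P = C − (C − P) = 52.42 − (1.9100) = 50.5100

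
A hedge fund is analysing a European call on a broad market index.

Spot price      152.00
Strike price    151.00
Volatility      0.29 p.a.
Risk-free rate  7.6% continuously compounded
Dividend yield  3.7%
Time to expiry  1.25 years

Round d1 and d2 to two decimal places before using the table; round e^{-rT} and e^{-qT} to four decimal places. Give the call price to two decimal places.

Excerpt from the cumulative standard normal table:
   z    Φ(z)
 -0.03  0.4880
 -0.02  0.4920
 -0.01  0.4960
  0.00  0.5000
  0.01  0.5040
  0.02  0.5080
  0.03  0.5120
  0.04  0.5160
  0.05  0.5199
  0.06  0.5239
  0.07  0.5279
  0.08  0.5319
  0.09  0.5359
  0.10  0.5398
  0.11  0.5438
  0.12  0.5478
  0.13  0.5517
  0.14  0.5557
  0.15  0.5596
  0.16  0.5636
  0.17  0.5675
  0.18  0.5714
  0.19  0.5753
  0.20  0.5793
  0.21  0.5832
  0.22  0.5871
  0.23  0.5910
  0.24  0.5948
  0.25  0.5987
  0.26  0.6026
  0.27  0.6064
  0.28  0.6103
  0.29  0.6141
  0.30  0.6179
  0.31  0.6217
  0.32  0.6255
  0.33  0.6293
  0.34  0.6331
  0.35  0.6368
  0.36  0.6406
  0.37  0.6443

22.12

σ√T = 0.29·√1.25 = 0.3242
d₁ = [ln(152/151) + (0.076 − 0.037 + 0.29²/2)·1.25] / 0.3242 = [0.0066 + 0.1013] / 0.3242 = 0.3328 which rounds to 0.33
d₂ = d₁ − σ√T = 0.3328 − 0.3242 = 0.0086 which rounds to 0.01
e^(−qT) = e^(−0.037·1.25) = 0.9548;  e^(−rT) = e^(−0.076·1.25) = 0.9094
C = 152·0.9548·N(0.33) − 151·0.9094·N(0.01) = 152·0.9548·0.6293 − 151·0.9094·0.5040 = 91.3301 − 69.2090 = 22.1211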